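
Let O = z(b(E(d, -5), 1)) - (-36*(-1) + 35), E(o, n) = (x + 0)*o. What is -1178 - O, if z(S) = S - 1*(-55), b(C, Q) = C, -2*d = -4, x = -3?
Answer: -1156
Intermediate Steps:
d = 2 (d = -½*(-4) = 2)
E(o, n) = -3*o (E(o, n) = (-3 + 0)*o = -3*o)
z(S) = 55 + S (z(S) = S + 55 = 55 + S)
O = -22 (O = (55 - 3*2) - (-36*(-1) + 35) = (55 - 6) - (36 + 35) = 49 - 1*71 = 49 - 71 = -22)
-1178 - O = -1178 - 1*(-22) = -1178 + 22 = -1156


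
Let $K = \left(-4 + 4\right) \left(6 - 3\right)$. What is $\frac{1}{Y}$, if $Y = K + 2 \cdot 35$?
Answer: $\frac{1}{70} \approx 0.014286$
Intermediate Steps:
$K = 0$ ($K = 0 \cdot 3 = 0$)
$Y = 70$ ($Y = 0 + 2 \cdot 35 = 0 + 70 = 70$)
$\frac{1}{Y} = \frac{1}{70}$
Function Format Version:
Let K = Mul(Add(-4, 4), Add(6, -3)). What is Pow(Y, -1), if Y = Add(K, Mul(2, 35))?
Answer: Rational(1, 70) ≈ 0.014286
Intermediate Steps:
K = 0 (K = Mul(0, 3) = 0)
Y = 70 (Y = Add(0, Mul(2, 35)) = Add(0, 70) = 70)
Pow(Y, -1) = Pow(70, -1) = Rational(1, 70)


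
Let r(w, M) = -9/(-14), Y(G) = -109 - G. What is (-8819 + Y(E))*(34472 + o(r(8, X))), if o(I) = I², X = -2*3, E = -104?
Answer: -14905044158/49 ≈ -3.0418e+8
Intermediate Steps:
X = -6
r(w, M) = 9/14 (r(w, M) = -9*(-1/14) = 9/14)
(-8819 + Y(E))*(34472 + o(r(8, X))) = (-8819 + (-109 - 1*(-104)))*(34472 + (9/14)²) = (-8819 + (-109 + 104))*(34472 + 81/196) = (-8819 - 5)*(6756593/196) = -8824*6756593/196 = -14905044158/49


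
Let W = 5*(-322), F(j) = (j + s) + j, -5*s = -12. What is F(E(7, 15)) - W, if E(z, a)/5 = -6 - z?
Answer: 7412/5 ≈ 1482.4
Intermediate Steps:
E(z, a) = -30 - 5*z (E(z, a) = 5*(-6 - z) = -30 - 5*z)
s = 12/5 (s = -⅕*(-12) = 12/5 ≈ 2.4000)
F(j) = 12/5 + 2*j (F(j) = (j + 12/5) + j = (12/5 + j) + j = 12/5 + 2*j)
W = -1610
F(E(7, 15)) - W = (12/5 + 2*(-30 - 5*7)) - 1*(-1610) = (12/5 + 2*(-30 - 35)) + 1610 = (12/5 + 2*(-65)) + 1610 = (12/5 - 130) + 1610 = -638/5 + 1610 = 7412/5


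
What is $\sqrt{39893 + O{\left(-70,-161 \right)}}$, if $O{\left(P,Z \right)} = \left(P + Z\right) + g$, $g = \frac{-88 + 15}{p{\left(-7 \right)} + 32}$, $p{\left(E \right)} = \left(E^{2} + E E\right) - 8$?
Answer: $\frac{\sqrt{590320302}}{122} \approx 199.15$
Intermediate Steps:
$p{\left(E \right)} = -8 + 2 E^{2}$ ($p{\left(E \right)} = \left(E^{2} + E^{2}\right) - 8 = 2 E^{2} - 8 = -8 + 2 E^{2}$)
$g = - \frac{73}{122}$ ($g = \frac{-88 + 15}{\left(-8 + 2 \left(-7\right)^{2}\right) + 32} = - \frac{73}{\left(-8 + 2 \cdot 49\right) + 32} = - \frac{73}{\left(-8 + 98\right) + 32} = - \frac{73}{90 + 32} = - \frac{73}{122} \approx -0.59836$)
$O{\left(P,Z \right)} = - \frac{73}{122} + P + Z$ ($O{\left(P,Z \right)} = \left(P + Z\right) - \frac{73}{122} = - \frac{73}{122} + P + Z$)
$\sqrt{39893 + O{\left(-70,-161 \right)}} = \sqrt{39893 - \frac{28255}{122}} = \sqrt{\frac{4838691}{122}} = \frac{\sqrt{590320302}}{122}$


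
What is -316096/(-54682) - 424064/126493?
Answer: 8397631840/3458445113 ≈ 2.4282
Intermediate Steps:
-316096/(-54682) - 424064/126493 = -316096*(-1/54682) - 424064*1/126493 = 158048/27341 - 424064/126493 = 8397631840/3458445113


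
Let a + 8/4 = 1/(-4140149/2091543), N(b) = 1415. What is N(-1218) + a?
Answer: 5847938994/4140149 ≈ 1412.5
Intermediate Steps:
a = -10371841/4140149 (a = -2 + 1/(-4140149/2091543) = -2 - 2091543/4140149 = -10371841/4140149 ≈ -2.5052)
N(-1218) + a = 1415 - 10371841/4140149 = 5847938994/4140149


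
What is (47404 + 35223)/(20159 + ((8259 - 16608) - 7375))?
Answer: 82627/4435 ≈ 18.631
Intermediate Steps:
(47404 + 35223)/(20159 + ((8259 - 16608) - 7375)) = 82627/(20159 + (-8349 - 7375)) = 82627/(20159 - 15724) = 82627/4435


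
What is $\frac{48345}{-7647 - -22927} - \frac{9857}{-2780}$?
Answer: $\frac{14250703}{2123920} \approx 6.7096$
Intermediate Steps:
$\frac{48345}{-7647 - -22927} - \frac{9857}{-2780} = \frac{48345}{-7647 + 22927} - - \frac{9857}{2780} = \frac{48345}{15280} + \frac{9857}{2780} = 48345 \cdot \frac{1}{15280} + \frac{9857}{2780} = \frac{9669}{3056} + \frac{9857}{2780} = \frac{14250703}{2123920}$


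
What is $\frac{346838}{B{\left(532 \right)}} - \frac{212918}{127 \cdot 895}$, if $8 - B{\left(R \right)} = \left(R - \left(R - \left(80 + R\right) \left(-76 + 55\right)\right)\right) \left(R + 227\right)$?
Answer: $- \frac{1018761381649}{554382623770} \approx -1.8377$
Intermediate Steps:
$B{\left(R \right)} = 8 - \left(-1680 - 21 R\right) \left(227 + R\right)$ ($B{\left(R \right)} = 8 - \left(R - \left(R - \left(80 + R\right) \left(-76 + 55\right)\right)\right) \left(R + 227\right) = 8 - \left(R - \left(R - \left(80 + R\right) \left(-21\right)\right)\right) \left(227 + R\right) = 8 - \left(R - \left(1680 + 22 R\right)\right) \left(227 + R\right) = 8 - \left(-1680 - 21 R\right) \left(227 + R\right)$)
$\frac{346838}{B{\left(532 \right)}} - \frac{212918}{127 \cdot 895} = \frac{346838}{381368 + 21 \cdot 532^{2} + 6447 \cdot 532} - \frac{212918}{127 \cdot 895} = \frac{346838}{381368 + 21 \cdot 283024 + 3429804} - \frac{212918}{113665} = \frac{346838}{381368 + 5943504 + 3429804} - \frac{212918}{113665} = \frac{346838}{9754676} - \frac{212918}{113665} = 346838 \cdot \frac{1}{9754676} - \frac{212918}{113665} = \frac{173419}{4877338} - \frac{212918}{113665} = - \frac{1018761381649}{554382623770}$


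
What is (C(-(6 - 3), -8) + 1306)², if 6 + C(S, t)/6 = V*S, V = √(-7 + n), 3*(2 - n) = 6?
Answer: 1610632 - 45720*I*√7 ≈ 1.6106e+6 - 1.2096e+5*I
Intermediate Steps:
n = 0 (n = 2 - ⅓*6 = 2 - 2 = 0)
V = I*√7 (V = √(-7 + 0) = √(-7) = I*√7 ≈ 2.6458*I)
C(S, t) = -36 + 6*I*S*√7 (C(S, t) = -36 + 6*((I*√7)*S) = -36 + 6*(I*S*√7) = -36 + 6*I*S*√7)
(C(-(6 - 3), -8) + 1306)² = ((-36 + 6*I*(-(6 - 3))*√7) + 1306)² = ((-36 + 6*I*(-1*3)*√7) + 1306)² = ((-36 + 6*I*(-3)*√7) + 1306)² = ((-36 - 18*I*√7) + 1306)² = (1270 - 18*I*√7)²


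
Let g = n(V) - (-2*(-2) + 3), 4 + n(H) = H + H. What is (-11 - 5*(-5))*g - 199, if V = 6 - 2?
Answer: -241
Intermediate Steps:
V = 4
n(H) = -4 + 2*H (n(H) = -4 + (H + H) = -4 + 2*H)
g = -3 (g = (-4 + 2*4) - (-2*(-2) + 3) = (-4 + 8) - (4 + 3) = 4 - 1*7 = 4 - 7 = -3)
(-11 - 5*(-5))*g - 199 = (-11 - 5*(-5))*(-3) - 199 = (-11 + 25)*(-3) - 199 = 14*(-3) - 199 = -42 - 199 = -241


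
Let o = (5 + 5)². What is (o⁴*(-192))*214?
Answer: -4108800000000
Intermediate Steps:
o = 100 (o = 10² = 100)
(o⁴*(-192))*214 = (100⁴*(-192))*214 = (100000000*(-192))*214 = -19200000000*214 = -4108800000000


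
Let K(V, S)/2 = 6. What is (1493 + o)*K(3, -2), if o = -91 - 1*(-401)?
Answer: 21636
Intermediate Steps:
K(V, S) = 12 (K(V, S) = 2*6 = 12)
o = 310 (o = -91 + 401 = 310)
(1493 + o)*K(3, -2) = (1493 + 310)*12 = 1803*12 = 21636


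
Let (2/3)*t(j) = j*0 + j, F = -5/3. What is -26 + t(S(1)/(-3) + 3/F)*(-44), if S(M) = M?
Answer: 574/5 ≈ 114.80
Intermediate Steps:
F = -5/3 (F = -5*1/3 = -5/3 ≈ -1.6667)
t(j) = 3*j/2 (t(j) = 3*(j*0 + j)/2 = 3*(0 + j)/2 = 3*j/2)
-26 + t(S(1)/(-3) + 3/F)*(-44) = -26 + (3*(1/(-3) + 3/(-5/3))/2)*(-44) = -26 + (3*(1*(-1/3) + 3*(-3/5))/2)*(-44) = -26 + (3*(-1/3 - 9/5)/2)*(-44) = -26 + ((3/2)*(-32/15))*(-44) = -26 - 16/5*(-44) = -26 + 704/5 = 574/5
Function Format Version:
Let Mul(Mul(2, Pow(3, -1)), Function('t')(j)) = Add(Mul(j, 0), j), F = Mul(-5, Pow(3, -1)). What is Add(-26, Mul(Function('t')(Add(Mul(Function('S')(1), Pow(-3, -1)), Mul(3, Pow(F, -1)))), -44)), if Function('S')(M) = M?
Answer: Rational(574, 5) ≈ 114.80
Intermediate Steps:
F = Rational(-5, 3) (F = Mul(-5, Rational(1, 3)) = Rational(-5, 3) ≈ -1.6667)
Function('t')(j) = Mul(Rational(3, 2), j) (Function('t')(j) = Mul(Rational(3, 2), Add(Mul(j, 0), j)) = Mul(Rational(3, 2), Add(0, j)) = Mul(Rational(3, 2), j))
Add(-26, Mul(Function('t')(Add(Mul(Function('S')(1), Pow(-3, -1)), Mul(3, Pow(F, -1)))), -44)) = Add(-26, Mul(Mul(Rational(3, 2), Add(Mul(1, Pow(-3, -1)), Mul(3, Pow(Rational(-5, 3), -1)))), -44)) = Add(-26, Mul(Mul(Rational(3, 2), Add(Mul(1, Rational(-1, 3)), Mul(3, Rational(-3, 5)))), -44)) = Add(-26, Mul(Mul(Rational(3, 2), Add(Rational(-1, 3), Rational(-9, 5))), -44)) = Add(-26, Mul(Mul(Rational(3, 2), Rational(-32, 15)), -44)) = Add(-26, Mul(Rational(-16, 5), -44)) = Add(-26, Rational(704, 5)) = Rational(574, 5)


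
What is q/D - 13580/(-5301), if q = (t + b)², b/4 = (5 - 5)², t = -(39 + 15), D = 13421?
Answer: 197714896/71144721 ≈ 2.7791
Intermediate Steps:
t = -54 (t = -1*54 = -54)
b = 0 (b = 4*(5 - 5)² = 4*0² = 4*0 = 0)
q = 2916 (q = (-54 + 0)² = (-54)² = 2916)
q/D - 13580/(-5301) = 2916/13421 - 13580/(-5301) = 2916*(1/13421) - 13580*(-1/5301) = 2916/13421 + 13580/5301 = 197714896/71144721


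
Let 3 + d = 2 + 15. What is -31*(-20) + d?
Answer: 634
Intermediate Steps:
d = 14 (d = -3 + (2 + 15) = -3 + 17 = 14)
-31*(-20) + d = -31*(-20) + 14 = 620 + 14 = 634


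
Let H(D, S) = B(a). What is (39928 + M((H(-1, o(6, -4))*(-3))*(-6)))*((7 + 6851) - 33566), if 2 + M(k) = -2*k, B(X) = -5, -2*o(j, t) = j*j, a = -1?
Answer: -1071151048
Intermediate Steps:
o(j, t) = -j²/2 (o(j, t) = -j*j/2 = -j²/2)
H(D, S) = -5
M(k) = -2 - 2*k
(39928 + M((H(-1, o(6, -4))*(-3))*(-6)))*((7 + 6851) - 33566) = (39928 + (-2 - 2*(-5*(-3))*(-6)))*((7 + 6851) - 33566) = (39928 + (-2 - 30*(-6)))*(6858 - 33566) = (39928 + (-2 - 2*(-90)))*(-26708) = (39928 + (-2 + 180))*(-26708) = (39928 + 178)*(-26708) = 40106*(-26708) = -1071151048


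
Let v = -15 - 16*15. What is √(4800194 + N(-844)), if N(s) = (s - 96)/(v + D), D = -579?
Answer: 2*√208675282614/417 ≈ 2190.9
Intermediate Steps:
v = -255 (v = -15 - 240 = -255)
N(s) = 16/139 - s/834 (N(s) = (s - 96)/(-255 - 579) = (-96 + s)/(-834) = (-96 + s)*(-1/834) = 16/139 - s/834)
√(4800194 + N(-844)) = √(4800194 + (16/139 - 1/834*(-844))) = √(4800194 + (16/139 + 422/417)) = √(4800194 + 470/417) = √(2001681368/417) = 2*√208675282614/417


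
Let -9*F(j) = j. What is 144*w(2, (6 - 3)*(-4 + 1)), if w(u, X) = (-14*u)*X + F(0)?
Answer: 36288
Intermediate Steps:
F(j) = -j/9
w(u, X) = -14*X*u (w(u, X) = (-14*u)*X - 1/9*0 = -14*X*u + 0 = -14*X*u)
144*w(2, (6 - 3)*(-4 + 1)) = 144*(-14*(6 - 3)*(-4 + 1)*2) = 144*(-14*3*(-3)*2) = 144*(-14*(-9)*2) = 144*252 = 36288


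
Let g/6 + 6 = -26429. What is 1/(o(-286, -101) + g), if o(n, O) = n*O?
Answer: -1/129724 ≈ -7.7087e-6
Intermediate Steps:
o(n, O) = O*n
g = -158610 (g = -36 + 6*(-26429) = -36 - 158574 = -158610)
1/(o(-286, -101) + g) = 1/(-101*(-286) - 158610) = 1/(28886 - 158610) = 1/(-129724) = -1/129724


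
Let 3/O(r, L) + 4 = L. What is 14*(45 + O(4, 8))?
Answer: 1281/2 ≈ 640.50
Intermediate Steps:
O(r, L) = 3/(-4 + L)
14*(45 + O(4, 8)) = 14*(45 + 3/(-4 + 8)) = 14*(45 + 3/4) = 14*(45 + 3*(¼)) = 14*(45 + ¾) = 14*(183/4) = 1281/2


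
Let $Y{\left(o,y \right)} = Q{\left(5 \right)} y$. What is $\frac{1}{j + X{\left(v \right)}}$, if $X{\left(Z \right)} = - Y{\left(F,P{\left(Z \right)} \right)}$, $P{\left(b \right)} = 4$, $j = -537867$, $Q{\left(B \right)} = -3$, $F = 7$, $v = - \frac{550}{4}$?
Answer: $- \frac{1}{537855} \approx -1.8592 \cdot 10^{-6}$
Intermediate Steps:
$v = - \frac{275}{2}$ ($v = \left(-550\right) \frac{1}{4} = - \frac{275}{2} \approx -137.5$)
$Y{\left(o,y \right)} = - 3 y$
$X{\left(Z \right)} = 12$ ($X{\left(Z \right)} = - \left(-3\right) 4 = \left(-1\right) \left(-12\right) = 12$)
$\frac{1}{j + X{\left(v \right)}} = \frac{1}{-537867 + 12} = \frac{1}{-537855} = - \frac{1}{537855}$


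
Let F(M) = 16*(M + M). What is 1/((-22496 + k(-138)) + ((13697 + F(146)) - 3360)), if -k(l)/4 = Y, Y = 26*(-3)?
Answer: -1/7175 ≈ -0.00013937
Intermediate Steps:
Y = -78
F(M) = 32*M (F(M) = 16*(2*M) = 32*M)
k(l) = 312 (k(l) = -4*(-78) = 312)
1/((-22496 + k(-138)) + ((13697 + F(146)) - 3360)) = 1/((-22496 + 312) + ((13697 + 32*146) - 3360)) = 1/(-22184 + ((13697 + 4672) - 3360)) = 1/(-22184 + (18369 - 3360)) = 1/(-22184 + 15009) = 1/(-7175) = -1/7175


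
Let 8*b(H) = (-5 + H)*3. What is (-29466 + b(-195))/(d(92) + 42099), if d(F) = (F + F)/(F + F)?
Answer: -29541/42100 ≈ -0.70169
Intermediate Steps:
b(H) = -15/8 + 3*H/8 (b(H) = ((-5 + H)*3)/8 = (-15 + 3*H)/8 = -15/8 + 3*H/8)
d(F) = 1 (d(F) = (2*F)/((2*F)) = (2*F)*(1/(2*F)) = 1)
(-29466 + b(-195))/(d(92) + 42099) = (-29466 + (-15/8 + (3/8)*(-195)))/(1 + 42099) = (-29466 + (-15/8 - 585/8))/42100 = (-29466 - 75)*(1/42100) = -29541*1/42100 = -29541/42100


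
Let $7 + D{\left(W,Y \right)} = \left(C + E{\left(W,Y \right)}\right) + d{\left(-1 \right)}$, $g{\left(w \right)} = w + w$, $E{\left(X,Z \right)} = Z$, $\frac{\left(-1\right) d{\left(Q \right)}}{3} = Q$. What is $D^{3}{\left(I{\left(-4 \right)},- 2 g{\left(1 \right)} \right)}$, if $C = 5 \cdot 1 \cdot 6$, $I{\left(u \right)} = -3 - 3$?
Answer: $10648$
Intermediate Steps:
$I{\left(u \right)} = -6$
$d{\left(Q \right)} = - 3 Q$
$C = 30$ ($C = 5 \cdot 6 = 30$)
$g{\left(w \right)} = 2 w$
$D{\left(W,Y \right)} = 26 + Y$ ($D{\left(W,Y \right)} = -7 + \left(\left(30 + Y\right) - -3\right) = -7 + \left(\left(30 + Y\right) + 3\right) = -7 + \left(33 + Y\right) = 26 + Y$)
$D^{3}{\left(I{\left(-4 \right)},- 2 g{\left(1 \right)} \right)} = \left(26 - 2 \cdot 2 \cdot 1\right)^{3} = \left(26 - 4\right)^{3} = 22^{3} = 10648$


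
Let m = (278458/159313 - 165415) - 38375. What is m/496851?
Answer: -32466117812/79154823363 ≈ -0.41016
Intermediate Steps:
m = -32466117812/159313 (m = (278458*(1/159313) - 165415) - 38375 = (278458/159313 - 165415) - 38375 = -26352481437/159313 - 38375 = -32466117812/159313 ≈ -2.0379e+5)
m/496851 = -32466117812/159313/496851 = -32466117812/159313*1/496851 = -32466117812/79154823363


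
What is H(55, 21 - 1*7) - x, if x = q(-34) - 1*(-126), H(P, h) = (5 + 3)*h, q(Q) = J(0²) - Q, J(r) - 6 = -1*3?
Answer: -51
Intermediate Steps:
J(r) = 3 (J(r) = 6 - 1*3 = 6 - 3 = 3)
q(Q) = 3 - Q
H(P, h) = 8*h
x = 163 (x = (3 - 1*(-34)) - 1*(-126) = (3 + 34) + 126 = 37 + 126 = 163)
H(55, 21 - 1*7) - x = 8*(21 - 1*7) - 1*163 = 8*(21 - 7) - 163 = 8*14 - 163 = 112 - 163 = -51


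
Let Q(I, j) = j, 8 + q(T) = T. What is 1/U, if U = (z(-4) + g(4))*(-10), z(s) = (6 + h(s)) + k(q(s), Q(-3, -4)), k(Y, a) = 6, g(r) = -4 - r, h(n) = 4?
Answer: -1/80 ≈ -0.012500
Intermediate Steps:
q(T) = -8 + T
z(s) = 16 (z(s) = (6 + 4) + 6 = 10 + 6 = 16)
U = -80 (U = (16 + (-4 - 1*4))*(-10) = (16 + (-4 - 4))*(-10) = (16 - 8)*(-10) = 8*(-10) = -80)
1/U = 1/(-80) = -1/80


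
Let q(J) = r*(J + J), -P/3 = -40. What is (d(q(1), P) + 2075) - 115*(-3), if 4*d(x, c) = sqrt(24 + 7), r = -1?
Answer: 2420 + sqrt(31)/4 ≈ 2421.4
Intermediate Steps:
P = 120 (P = -3*(-40) = 120)
q(J) = -2*J (q(J) = -(J + J) = -2*J)
d(x, c) = sqrt(31)/4 (d(x, c) = sqrt(24 + 7)/4 = sqrt(31)/4)
(d(q(1), P) + 2075) - 115*(-3) = (sqrt(31)/4 + 2075) - 115*(-3) = (2075 + sqrt(31)/4) + 345 = 2420 + sqrt(31)/4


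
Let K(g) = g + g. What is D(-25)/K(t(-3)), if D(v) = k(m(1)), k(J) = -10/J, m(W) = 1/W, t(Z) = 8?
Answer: -5/8 ≈ -0.62500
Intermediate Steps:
m(W) = 1/W
K(g) = 2*g
D(v) = -10 (D(v) = -10/(1/1) = -10/1 = -10*1 = -10)
D(-25)/K(t(-3)) = -10/(2*8) = -10/16 = -10*1/16 = -5/8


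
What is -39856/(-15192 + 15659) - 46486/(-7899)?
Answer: -293113582/3688833 ≈ -79.460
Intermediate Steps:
-39856/(-15192 + 15659) - 46486/(-7899) = -39856/467 - 46486*(-1/7899) = -39856*1/467 + 46486/7899 = -39856/467 + 46486/7899 = -293113582/3688833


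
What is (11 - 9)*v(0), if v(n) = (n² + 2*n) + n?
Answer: 0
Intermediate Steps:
v(n) = n² + 3*n
(11 - 9)*v(0) = (11 - 9)*(0*(3 + 0)) = 2*(0*3) = 2*0 = 0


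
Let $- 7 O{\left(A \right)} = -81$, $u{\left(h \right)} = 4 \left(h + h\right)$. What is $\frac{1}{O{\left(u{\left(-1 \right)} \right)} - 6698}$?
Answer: $- \frac{7}{46805} \approx -0.00014956$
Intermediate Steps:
$u{\left(h \right)} = 8 h$ ($u{\left(h \right)} = 4 \cdot 2 h = 8 h$)
$O{\left(A \right)} = \frac{81}{7}$ ($O{\left(A \right)} = \left(- \frac{1}{7}\right) \left(-81\right) = \frac{81}{7}$)
$\frac{1}{O{\left(u{\left(-1 \right)} \right)} - 6698} = \frac{1}{\frac{81}{7} - 6698} = \frac{1}{- \frac{46805}{7}} = - \frac{7}{46805}$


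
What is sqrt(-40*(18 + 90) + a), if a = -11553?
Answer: I*sqrt(15873) ≈ 125.99*I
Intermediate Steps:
sqrt(-40*(18 + 90) + a) = sqrt(-40*(18 + 90) - 11553) = sqrt(-40*108 - 11553) = sqrt(-4320 - 11553) = sqrt(-15873) = I*sqrt(15873)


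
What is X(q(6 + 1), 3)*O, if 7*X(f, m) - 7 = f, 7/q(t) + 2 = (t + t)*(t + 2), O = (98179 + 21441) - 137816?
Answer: -568625/31 ≈ -18343.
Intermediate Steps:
O = -18196 (O = 119620 - 137816 = -18196)
q(t) = 7/(-2 + 2*t*(2 + t)) (q(t) = 7/(-2 + (t + t)*(t + 2)) = 7/(-2 + (2*t)*(2 + t)) = 7/(-2 + 2*t*(2 + t)))
X(f, m) = 1 + f/7
X(q(6 + 1), 3)*O = (1 + (7/(2*(-1 + (6 + 1)² + 2*(6 + 1))))/7)*(-18196) = (1 + (7/(2*(-1 + 7² + 2*7)))/7)*(-18196) = (1 + (7/(2*(-1 + 49 + 14)))/7)*(-18196) = (1 + ((7/2)/62)/7)*(-18196) = (1 + ((7/2)*(1/62))/7)*(-18196) = (1 + (⅐)*(7/124))*(-18196) = (1 + 1/124)*(-18196) = (125/124)*(-18196) = -568625/31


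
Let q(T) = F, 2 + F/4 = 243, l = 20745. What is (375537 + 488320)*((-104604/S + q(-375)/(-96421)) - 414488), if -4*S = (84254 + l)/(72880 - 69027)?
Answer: -3490738882649107827060/10124108579 ≈ -3.4479e+11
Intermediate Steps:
F = 964 (F = -8 + 4*243 = -8 + 972 = 964)
q(T) = 964
S = -104999/15412 (S = -(84254 + 20745)/(4*(72880 - 69027)) = -104999/(4*3853) = -¼*104999/3853 = -104999/15412 ≈ -6.8128)
(375537 + 488320)*((-104604/S + q(-375)/(-96421)) - 414488) = (375537 + 488320)*((-104604/(-104999/15412) + 964/(-96421)) - 414488) = 863857*((-104604*(-15412/104999) + 964*(-1/96421)) - 414488) = 863857*((1612156848/104999 - 964/96421) - 414488) = 863857*(155445674221972/10124108579 - 414488) = 863857*(-4040875842470580/10124108579) = -3490738882649107827060/10124108579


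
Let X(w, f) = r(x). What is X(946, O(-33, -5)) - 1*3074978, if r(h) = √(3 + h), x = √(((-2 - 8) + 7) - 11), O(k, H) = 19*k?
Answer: -3074978 + √(3 + I*√14) ≈ -3.075e+6 + 0.94758*I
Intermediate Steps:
x = I*√14 (x = √((-10 + 7) - 11) = √(-3 - 11) = √(-14) = I*√14 ≈ 3.7417*I)
X(w, f) = √(3 + I*√14)
X(946, O(-33, -5)) - 1*3074978 = √(3 + I*√14) - 1*3074978 = √(3 + I*√14) - 3074978 = -3074978 + √(3 + I*√14)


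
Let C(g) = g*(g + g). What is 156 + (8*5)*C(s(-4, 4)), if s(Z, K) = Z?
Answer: 1436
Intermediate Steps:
C(g) = 2*g**2 (C(g) = g*(2*g) = 2*g**2)
156 + (8*5)*C(s(-4, 4)) = 156 + (8*5)*(2*(-4)**2) = 156 + 40*(2*16) = 156 + 40*32 = 156 + 1280 = 1436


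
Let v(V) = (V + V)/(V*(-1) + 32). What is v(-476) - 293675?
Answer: -37296963/127 ≈ -2.9368e+5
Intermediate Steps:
v(V) = 2*V/(32 - V) (v(V) = (2*V)/(-V + 32) = (2*V)/(32 - V) = 2*V/(32 - V))
v(-476) - 293675 = -2*(-476)/(-32 - 476) - 293675 = -2*(-476)/(-508) - 293675 = -2*(-476)*(-1/508) - 293675 = -238/127 - 293675 = -37296963/127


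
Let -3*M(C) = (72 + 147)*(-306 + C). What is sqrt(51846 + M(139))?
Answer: sqrt(64037) ≈ 253.06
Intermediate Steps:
M(C) = 22338 - 73*C (M(C) = -(72 + 147)*(-306 + C)/3 = -73*(-306 + C) = -(-67014 + 219*C)/3 = 22338 - 73*C)
sqrt(51846 + M(139)) = sqrt(51846 + (22338 - 73*139)) = sqrt(51846 + (22338 - 10147)) = sqrt(51846 + 12191) = sqrt(64037)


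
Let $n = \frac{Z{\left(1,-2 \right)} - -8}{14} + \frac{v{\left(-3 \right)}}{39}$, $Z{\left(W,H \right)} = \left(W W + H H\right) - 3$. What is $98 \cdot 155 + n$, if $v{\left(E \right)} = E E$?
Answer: $\frac{1382376}{91} \approx 15191.0$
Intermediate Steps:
$v{\left(E \right)} = E^{2}$
$Z{\left(W,H \right)} = -3 + H^{2} + W^{2}$ ($Z{\left(W,H \right)} = \left(W^{2} + H^{2}\right) - 3 = \left(H^{2} + W^{2}\right) - 3 = -3 + H^{2} + W^{2}$)
$n = \frac{86}{91}$ ($n = \frac{\left(-3 + \left(-2\right)^{2} + 1^{2}\right) - -8}{14} + \frac{\left(-3\right)^{2}}{39} = \left(\left(-3 + 4 + 1\right) + 8\right) \frac{1}{14} + 9 \cdot \frac{1}{39} = \left(2 + 8\right) \frac{1}{14} + \frac{3}{13} = 10 \cdot \frac{1}{14} + \frac{3}{13} = \frac{5}{7} + \frac{3}{13} = \frac{86}{91} \approx 0.94506$)
$98 \cdot 155 + n = 98 \cdot 155 + \frac{86}{91} = 15190 + \frac{86}{91} = \frac{1382376}{91}$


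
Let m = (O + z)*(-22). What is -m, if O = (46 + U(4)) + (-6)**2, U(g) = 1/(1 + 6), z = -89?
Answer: -1056/7 ≈ -150.86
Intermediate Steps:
U(g) = 1/7
O = 575/7 (O = (46 + 1/7) + (-6)**2 = 323/7 + 36 = 575/7 ≈ 82.143)
m = 1056/7 (m = (575/7 - 89)*(-22) = -48/7*(-22) = 1056/7 ≈ 150.86)
-m = -1*1056/7 = -1056/7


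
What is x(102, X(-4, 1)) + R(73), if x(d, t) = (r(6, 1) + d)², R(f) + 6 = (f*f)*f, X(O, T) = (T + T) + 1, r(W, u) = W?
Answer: 400675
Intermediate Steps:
X(O, T) = 1 + 2*T (X(O, T) = 2*T + 1 = 1 + 2*T)
R(f) = -6 + f³ (R(f) = -6 + (f*f)*f = -6 + f²*f = -6 + f³)
x(d, t) = (6 + d)²
x(102, X(-4, 1)) + R(73) = (6 + 102)² + (-6 + 73³) = 108² + (-6 + 389017) = 11664 + 389011 = 400675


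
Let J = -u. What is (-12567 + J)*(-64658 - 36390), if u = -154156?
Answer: -14307285272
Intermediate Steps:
J = 154156 (J = -1*(-154156) = 154156)
(-12567 + J)*(-64658 - 36390) = (-12567 + 154156)*(-64658 - 36390) = 141589*(-101048) = -14307285272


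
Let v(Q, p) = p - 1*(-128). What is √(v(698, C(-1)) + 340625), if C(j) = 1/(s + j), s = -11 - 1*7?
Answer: √123011814/19 ≈ 583.74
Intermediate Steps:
s = -18 (s = -11 - 7 = -18)
C(j) = 1/(-18 + j)
v(Q, p) = 128 + p (v(Q, p) = p + 128 = 128 + p)
√(v(698, C(-1)) + 340625) = √((128 + 1/(-18 - 1)) + 340625) = √((128 + 1/(-19)) + 340625) = √((128 - 1/19) + 340625) = √(2431/19 + 340625) = √(6474306/19) = √123011814/19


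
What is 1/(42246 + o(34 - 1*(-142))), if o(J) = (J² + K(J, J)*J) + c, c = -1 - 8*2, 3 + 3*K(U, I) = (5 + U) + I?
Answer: 1/93973 ≈ 1.0641e-5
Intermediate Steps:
K(U, I) = ⅔ + I/3 + U/3 (K(U, I) = -1 + ((5 + U) + I)/3 = -1 + (5 + I + U)/3 = -1 + (5/3 + I/3 + U/3) = ⅔ + I/3 + U/3)
c = -17 (c = -1 - 16 = -17)
o(J) = -17 + J² + J*(⅔ + 2*J/3) (o(J) = (J² + (⅔ + J/3 + J/3)*J) - 17 = (J² + (⅔ + 2*J/3)*J) - 17 = (J² + J*(⅔ + 2*J/3)) - 17 = -17 + J² + J*(⅔ + 2*J/3))
1/(42246 + o(34 - 1*(-142))) = 1/(42246 + (-17 + 2*(34 - 1*(-142))/3 + 5*(34 - 1*(-142))²/3)) = 1/(42246 + (-17 + 2*(34 + 142)/3 + 5*(34 + 142)²/3)) = 1/(42246 + (-17 + (⅔)*176 + (5/3)*176²)) = 1/(42246 + (-17 + 352/3 + (5/3)*30976)) = 1/(42246 + (-17 + 352/3 + 154880/3)) = 1/(42246 + 51727) = 1/93973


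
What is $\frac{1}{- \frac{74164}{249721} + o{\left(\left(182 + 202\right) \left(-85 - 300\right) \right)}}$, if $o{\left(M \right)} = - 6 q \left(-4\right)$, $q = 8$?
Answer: $\frac{249721}{47872268} \approx 0.0052164$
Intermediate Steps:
$o{\left(M \right)} = 192$ ($o{\left(M \right)} = \left(-6\right) 8 \left(-4\right) = \left(-48\right) \left(-4\right) = 192$)
$\frac{1}{- \frac{74164}{249721} + o{\left(\left(182 + 202\right) \left(-85 - 300\right) \right)}} = \frac{1}{- \frac{74164}{249721} + 192} = \frac{1}{\frac{47872268}{249721}} = \frac{249721}{47872268}$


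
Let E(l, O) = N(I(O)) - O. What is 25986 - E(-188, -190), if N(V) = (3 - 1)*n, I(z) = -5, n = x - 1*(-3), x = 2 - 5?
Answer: 25796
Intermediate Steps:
x = -3
n = 0 (n = -3 - 1*(-3) = -3 + 3 = 0)
N(V) = 0 (N(V) = (3 - 1)*0 = 2*0 = 0)
E(l, O) = -O (E(l, O) = 0 - O = -O)
25986 - E(-188, -190) = 25986 - (-1)*(-190) = 25986 - 1*190 = 25986 - 190 = 25796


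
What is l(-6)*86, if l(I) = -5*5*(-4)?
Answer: 8600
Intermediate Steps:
l(I) = 100 (l(I) = -25*(-4) = 100)
l(-6)*86 = 100*86 = 8600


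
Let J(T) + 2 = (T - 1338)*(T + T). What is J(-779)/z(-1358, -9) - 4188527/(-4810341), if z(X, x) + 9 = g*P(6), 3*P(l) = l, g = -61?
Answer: -15865322057807/630154671 ≈ -25177.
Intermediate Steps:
P(l) = l/3
z(X, x) = -131 (z(X, x) = -9 - 61*6/3 = -9 - 61*2 = -9 - 122 = -131)
J(T) = -2 + 2*T*(-1338 + T) (J(T) = -2 + (T - 1338)*(T + T) = -2 + (-1338 + T)*(2*T) = -2 + 2*T*(-1338 + T))
J(-779)/z(-1358, -9) - 4188527/(-4810341) = (-2 - 2676*(-779) + 2*(-779)**2)/(-131) - 4188527/(-4810341) = (-2 + 2084604 + 2*606841)*(-1/131) - 4188527*(-1/4810341) = (-2 + 2084604 + 1213682)*(-1/131) + 4188527/4810341 = 3298284*(-1/131) + 4188527/4810341 = -3298284/131 + 4188527/4810341 = -15865322057807/630154671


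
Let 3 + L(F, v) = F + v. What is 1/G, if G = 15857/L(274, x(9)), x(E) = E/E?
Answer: 272/15857 ≈ 0.017153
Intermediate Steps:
x(E) = 1
L(F, v) = -3 + F + v (L(F, v) = -3 + (F + v) = -3 + F + v)
G = 15857/272 (G = 15857/(-3 + 274 + 1) = 15857/272 ≈ 58.298)
1/G = 1/(15857/272) = 272/15857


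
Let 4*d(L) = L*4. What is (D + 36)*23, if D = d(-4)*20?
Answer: -1012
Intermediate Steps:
d(L) = L (d(L) = (L*4)/4 = (4*L)/4 = L)
D = -80 (D = -4*20 = -80)
(D + 36)*23 = (-80 + 36)*23 = -44*23 = -1012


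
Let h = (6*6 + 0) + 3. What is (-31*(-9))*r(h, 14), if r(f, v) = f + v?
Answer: 14787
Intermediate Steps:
h = 39 (h = (36 + 0) + 3 = 36 + 3 = 39)
(-31*(-9))*r(h, 14) = (-31*(-9))*(39 + 14) = 279*53 = 14787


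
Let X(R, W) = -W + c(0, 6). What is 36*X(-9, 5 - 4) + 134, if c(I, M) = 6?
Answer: 314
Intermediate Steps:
X(R, W) = 6 - W (X(R, W) = -W + 6 = 6 - W)
36*X(-9, 5 - 4) + 134 = 36*(6 - (5 - 4)) + 134 = 36*(6 - 1*1) + 134 = 36*(6 - 1) + 134 = 36*5 + 134 = 180 + 134 = 314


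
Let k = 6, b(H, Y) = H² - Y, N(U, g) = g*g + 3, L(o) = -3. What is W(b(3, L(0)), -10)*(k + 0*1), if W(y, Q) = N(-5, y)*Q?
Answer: -8820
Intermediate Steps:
N(U, g) = 3 + g² (N(U, g) = g² + 3 = 3 + g²)
W(y, Q) = Q*(3 + y²) (W(y, Q) = (3 + y²)*Q = Q*(3 + y²))
W(b(3, L(0)), -10)*(k + 0*1) = (-10*(3 + (3² - 1*(-3))²))*(6 + 0*1) = (-10*(3 + (9 + 3)²))*(6 + 0) = -10*(3 + 12²)*6 = -10*(3 + 144)*6 = -10*147*6 = -1470*6 = -8820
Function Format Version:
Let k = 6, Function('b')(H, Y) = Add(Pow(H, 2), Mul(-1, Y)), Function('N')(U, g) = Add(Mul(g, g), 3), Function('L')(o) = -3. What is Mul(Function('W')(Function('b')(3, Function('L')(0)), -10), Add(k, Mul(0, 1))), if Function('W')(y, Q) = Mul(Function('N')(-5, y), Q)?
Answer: -8820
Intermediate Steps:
Function('N')(U, g) = Add(3, Pow(g, 2)) (Function('N')(U, g) = Add(Pow(g, 2), 3) = Add(3, Pow(g, 2)))
Function('W')(y, Q) = Mul(Q, Add(3, Pow(y, 2))) (Function('W')(y, Q) = Mul(Add(3, Pow(y, 2)), Q) = Mul(Q, Add(3, Pow(y, 2))))
Mul(Function('W')(Function('b')(3, Function('L')(0)), -10), Add(k, Mul(0, 1))) = Mul(Mul(-10, Add(3, Pow(Add(Pow(3, 2), Mul(-1, -3)), 2))), Add(6, Mul(0, 1))) = Mul(Mul(-10, Add(3, Pow(Add(9, 3), 2))), Add(6, 0)) = Mul(Mul(-10, Add(3, Pow(12, 2))), 6) = Mul(Mul(-10, Add(3, 144)), 6) = Mul(Mul(-10, 147), 6) = Mul(-1470, 6) = -8820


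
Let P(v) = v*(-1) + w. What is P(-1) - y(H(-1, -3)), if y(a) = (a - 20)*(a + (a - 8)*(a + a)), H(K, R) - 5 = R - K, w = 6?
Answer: -452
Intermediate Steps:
P(v) = 6 - v (P(v) = v*(-1) + 6 = -v + 6 = 6 - v)
H(K, R) = 5 + R - K (H(K, R) = 5 + (R - K) = 5 + R - K)
y(a) = (-20 + a)*(a + 2*a*(-8 + a)) (y(a) = (-20 + a)*(a + (-8 + a)*(2*a)) = (-20 + a)*(a + 2*a*(-8 + a)))
P(-1) - y(H(-1, -3)) = (6 - 1*(-1)) - (5 - 3 - 1*(-1))*(300 - 55*(5 - 3 - 1*(-1)) + 2*(5 - 3 - 1*(-1))**2) = (6 + 1) - (5 - 3 + 1)*(300 - 55*(5 - 3 + 1) + 2*(5 - 3 + 1)**2) = 7 - 3*(300 - 55*3 + 2*3**2) = 7 - 3*(300 - 165 + 2*9) = 7 - 3*(300 - 165 + 18) = 7 - 3*153 = 7 - 1*459 = 7 - 459 = -452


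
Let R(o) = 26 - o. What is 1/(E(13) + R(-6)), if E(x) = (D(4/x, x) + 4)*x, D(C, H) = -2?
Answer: 1/58 ≈ 0.017241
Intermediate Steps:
E(x) = 2*x (E(x) = (-2 + 4)*x = 2*x)
1/(E(13) + R(-6)) = 1/(2*13 + (26 - 1*(-6))) = 1/(26 + (26 + 6)) = 1/(26 + 32) = 1/58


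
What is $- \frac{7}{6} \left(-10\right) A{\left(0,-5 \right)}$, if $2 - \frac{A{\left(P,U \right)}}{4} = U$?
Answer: $\frac{980}{3} \approx 326.67$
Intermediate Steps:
$A{\left(P,U \right)} = 8 - 4 U$
$- \frac{7}{6} \left(-10\right) A{\left(0,-5 \right)} = - \frac{7}{6} \left(-10\right) \left(8 - -20\right) = \left(-7\right) \frac{1}{6} \left(-10\right) \left(8 + 20\right) = \left(- \frac{7}{6}\right) \left(-10\right) 28 = \frac{35}{3} \cdot 28 = \frac{980}{3}$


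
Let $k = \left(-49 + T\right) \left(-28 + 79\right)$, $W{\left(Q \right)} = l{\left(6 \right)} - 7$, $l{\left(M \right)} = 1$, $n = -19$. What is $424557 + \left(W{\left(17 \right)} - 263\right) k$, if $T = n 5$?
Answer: $2400093$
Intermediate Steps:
$T = -95$ ($T = \left(-19\right) 5 = -95$)
$W{\left(Q \right)} = -6$ ($W{\left(Q \right)} = 1 - 7 = -6$)
$k = -7344$ ($k = \left(-49 - 95\right) \left(-28 + 79\right) = \left(-144\right) 51 = -7344$)
$424557 + \left(W{\left(17 \right)} - 263\right) k = 424557 + \left(-6 - 263\right) \left(-7344\right) = 424557 - -1975536 = 424557 + 1975536 = 2400093$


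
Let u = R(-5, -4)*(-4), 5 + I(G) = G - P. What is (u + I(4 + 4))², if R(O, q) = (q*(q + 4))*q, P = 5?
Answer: 4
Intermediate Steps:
R(O, q) = q²*(4 + q) (R(O, q) = (q*(4 + q))*q = q²*(4 + q))
I(G) = -10 + G (I(G) = -5 + (G - 1*5) = -5 + (G - 5) = -5 + (-5 + G) = -10 + G)
u = 0 (u = ((-4)²*(4 - 4))*(-4) = (16*0)*(-4) = 0*(-4) = 0)
(u + I(4 + 4))² = (0 + (-10 + (4 + 4)))² = (0 + (-10 + 8))² = (0 - 2)² = (-2)² = 4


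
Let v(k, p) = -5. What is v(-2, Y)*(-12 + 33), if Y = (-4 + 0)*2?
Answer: -105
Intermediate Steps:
Y = -8 (Y = -4*2 = -8)
v(-2, Y)*(-12 + 33) = -5*(-12 + 33) = -5*21 = -105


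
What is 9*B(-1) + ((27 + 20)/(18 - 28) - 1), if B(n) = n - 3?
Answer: -417/10 ≈ -41.700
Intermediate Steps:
B(n) = -3 + n
9*B(-1) + ((27 + 20)/(18 - 28) - 1) = 9*(-3 - 1) + ((27 + 20)/(18 - 28) - 1) = 9*(-4) + (47/(-10) - 1) = -36 + (47*(-1/10) - 1) = -36 + (-47/10 - 1) = -36 - 57/10 = -417/10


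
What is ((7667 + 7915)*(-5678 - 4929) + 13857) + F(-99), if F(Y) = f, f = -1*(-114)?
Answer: -165264303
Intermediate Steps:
f = 114
F(Y) = 114
((7667 + 7915)*(-5678 - 4929) + 13857) + F(-99) = ((7667 + 7915)*(-5678 - 4929) + 13857) + 114 = (15582*(-10607) + 13857) + 114 = (-165278274 + 13857) + 114 = -165264417 + 114 = -165264303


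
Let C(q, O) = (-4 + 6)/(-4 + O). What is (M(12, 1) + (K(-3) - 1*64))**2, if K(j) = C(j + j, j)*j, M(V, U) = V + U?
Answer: 123201/49 ≈ 2514.3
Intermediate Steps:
C(q, O) = 2/(-4 + O)
M(V, U) = U + V
K(j) = 2*j/(-4 + j) (K(j) = (2/(-4 + j))*j = 2*j/(-4 + j))
(M(12, 1) + (K(-3) - 1*64))**2 = ((1 + 12) + (2*(-3)/(-4 - 3) - 1*64))**2 = (13 + (2*(-3)/(-7) - 64))**2 = (13 + (2*(-3)*(-1/7) - 64))**2 = (13 + (6/7 - 64))**2 = (13 - 442/7)**2 = (-351/7)**2 = 123201/49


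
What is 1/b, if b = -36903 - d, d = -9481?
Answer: -1/27422 ≈ -3.6467e-5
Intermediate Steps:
b = -27422 (b = -36903 - 1*(-9481) = -36903 + 9481 = -27422)
1/b = 1/(-27422) = -1/27422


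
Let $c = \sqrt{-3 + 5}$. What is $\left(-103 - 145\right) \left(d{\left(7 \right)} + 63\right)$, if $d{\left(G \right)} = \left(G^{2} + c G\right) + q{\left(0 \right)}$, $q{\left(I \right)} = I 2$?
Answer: $-27776 - 1736 \sqrt{2} \approx -30231.0$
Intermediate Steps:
$c = \sqrt{2} \approx 1.4142$
$q{\left(I \right)} = 2 I$
$d{\left(G \right)} = G^{2} + G \sqrt{2}$ ($d{\left(G \right)} = \left(G^{2} + \sqrt{2} G\right) + 2 \cdot 0 = \left(G^{2} + G \sqrt{2}\right) + 0 = G^{2} + G \sqrt{2}$)
$\left(-103 - 145\right) \left(d{\left(7 \right)} + 63\right) = \left(-103 - 145\right) \left(7 \left(7 + \sqrt{2}\right) + 63\right) = \left(-103 - 145\right) \left(\left(49 + 7 \sqrt{2}\right) + 63\right) = - 248 \left(112 + 7 \sqrt{2}\right) = -27776 - 1736 \sqrt{2}$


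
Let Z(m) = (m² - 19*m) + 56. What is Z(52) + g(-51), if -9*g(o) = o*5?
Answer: 5401/3 ≈ 1800.3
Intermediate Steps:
g(o) = -5*o/9 (g(o) = -o*5/9 = -5*o/9)
Z(m) = 56 + m² - 19*m
Z(52) + g(-51) = (56 + 52² - 19*52) - 5/9*(-51) = (56 + 2704 - 988) + 85/3 = 1772 + 85/3 = 5401/3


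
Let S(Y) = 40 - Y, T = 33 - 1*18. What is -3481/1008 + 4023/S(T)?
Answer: 3968159/25200 ≈ 157.47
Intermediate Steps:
T = 15 (T = 33 - 18 = 15)
-3481/1008 + 4023/S(T) = -3481/1008 + 4023/(40 - 1*15) = -3481*1/1008 + 4023/(40 - 15) = -3481/1008 + 4023/25 = 3968159/25200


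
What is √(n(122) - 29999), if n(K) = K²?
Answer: I*√15115 ≈ 122.94*I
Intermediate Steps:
√(n(122) - 29999) = √(122² - 29999) = √(14884 - 29999) = √(-15115) = I*√15115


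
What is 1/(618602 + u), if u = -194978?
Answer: 1/423624 ≈ 2.3606e-6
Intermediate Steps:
1/(618602 + u) = 1/(618602 - 194978) = 1/423624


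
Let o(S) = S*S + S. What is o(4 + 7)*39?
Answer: 5148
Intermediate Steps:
o(S) = S + S² (o(S) = S² + S = S + S²)
o(4 + 7)*39 = ((4 + 7)*(1 + (4 + 7)))*39 = (11*(1 + 11))*39 = (11*12)*39 = 132*39 = 5148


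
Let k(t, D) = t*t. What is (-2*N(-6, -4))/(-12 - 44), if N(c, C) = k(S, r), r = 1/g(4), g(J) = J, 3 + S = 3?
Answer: 0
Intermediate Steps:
S = 0 (S = -3 + 3 = 0)
r = 1/4 ≈ 0.25000
k(t, D) = t**2
N(c, C) = 0 (N(c, C) = 0**2 = 0)
(-2*N(-6, -4))/(-12 - 44) = (-2*0)/(-12 - 44) = 0/(-56) = 0*(-1/56) = 0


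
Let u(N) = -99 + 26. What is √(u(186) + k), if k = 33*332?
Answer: √10883 ≈ 104.32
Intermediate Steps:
u(N) = -73
k = 10956
√(u(186) + k) = √(-73 + 10956) = √10883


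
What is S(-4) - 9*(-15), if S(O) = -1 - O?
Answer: 138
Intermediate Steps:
S(-4) - 9*(-15) = (-1 - 1*(-4)) - 9*(-15) = (-1 + 4) + 135 = 3 + 135 = 138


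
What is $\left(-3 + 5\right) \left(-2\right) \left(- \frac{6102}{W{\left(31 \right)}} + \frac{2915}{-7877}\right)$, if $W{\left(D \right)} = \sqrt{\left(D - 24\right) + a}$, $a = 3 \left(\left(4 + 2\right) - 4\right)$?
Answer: $\frac{11660}{7877} + \frac{24408 \sqrt{13}}{13} \approx 6771.0$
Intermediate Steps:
$a = 6$ ($a = 3 \left(6 - 4\right) = 3 \cdot 2 = 6$)
$W{\left(D \right)} = \sqrt{-18 + D}$ ($W{\left(D \right)} = \sqrt{\left(D - 24\right) + 6} = \sqrt{\left(-24 + D\right) + 6} = \sqrt{-18 + D}$)
$\left(-3 + 5\right) \left(-2\right) \left(- \frac{6102}{W{\left(31 \right)}} + \frac{2915}{-7877}\right) = \left(-3 + 5\right) \left(-2\right) \left(- \frac{6102}{\sqrt{-18 + 31}} + \frac{2915}{-7877}\right) = 2 \left(-2\right) \left(- \frac{6102}{\sqrt{13}} + 2915 \left(- \frac{1}{7877}\right)\right) = - 4 \left(- 6102 \frac{\sqrt{13}}{13} - \frac{2915}{7877}\right) = - 4 \left(- \frac{6102 \sqrt{13}}{13} - \frac{2915}{7877}\right) = - 4 \left(- \frac{2915}{7877} - \frac{6102 \sqrt{13}}{13}\right) = \frac{11660}{7877} + \frac{24408 \sqrt{13}}{13}$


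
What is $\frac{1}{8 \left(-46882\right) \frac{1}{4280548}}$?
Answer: $- \frac{1070137}{93764} \approx -11.413$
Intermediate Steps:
$\frac{1}{8 \left(-46882\right) \frac{1}{4280548}} = \frac{1}{\left(-375056\right) \frac{1}{4280548}} = \frac{1}{- \frac{93764}{1070137}} = - \frac{1070137}{93764}$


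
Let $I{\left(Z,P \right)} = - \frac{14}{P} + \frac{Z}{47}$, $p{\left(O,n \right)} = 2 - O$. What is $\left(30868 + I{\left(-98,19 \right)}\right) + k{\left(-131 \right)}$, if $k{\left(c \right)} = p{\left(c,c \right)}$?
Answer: $\frac{27681373}{893} \approx 30998.0$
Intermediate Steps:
$I{\left(Z,P \right)} = - \frac{14}{P} + \frac{Z}{47}$ ($I{\left(Z,P \right)} = - \frac{14}{P} + Z \frac{1}{47} = - \frac{14}{P} + \frac{Z}{47}$)
$k{\left(c \right)} = 2 - c$
$\left(30868 + I{\left(-98,19 \right)}\right) + k{\left(-131 \right)} = \left(30868 - \left(\frac{98}{47} + \frac{14}{19}\right)\right) + \left(2 - -131\right) = \left(30868 - \frac{2520}{893}\right) + \left(2 + 131\right) = \left(30868 - \frac{2520}{893}\right) + 133 = \frac{27562604}{893} + 133 = \frac{27681373}{893}$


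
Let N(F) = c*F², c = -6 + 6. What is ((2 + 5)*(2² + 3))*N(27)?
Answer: 0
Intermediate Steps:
c = 0
N(F) = 0 (N(F) = 0*F² = 0)
((2 + 5)*(2² + 3))*N(27) = ((2 + 5)*(2² + 3))*0 = (7*(4 + 3))*0 = (7*7)*0 = 49*0 = 0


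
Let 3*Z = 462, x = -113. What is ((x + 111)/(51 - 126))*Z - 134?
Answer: -9742/75 ≈ -129.89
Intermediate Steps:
Z = 154 (Z = (⅓)*462 = 154)
((x + 111)/(51 - 126))*Z - 134 = ((-113 + 111)/(51 - 126))*154 - 134 = -2/(-75)*154 - 134 = -2*(-1/75)*154 - 134 = (2/75)*154 - 134 = 308/75 - 134 = -9742/75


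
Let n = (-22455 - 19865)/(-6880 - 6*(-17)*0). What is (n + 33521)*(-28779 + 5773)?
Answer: -33167002505/43 ≈ -7.7133e+8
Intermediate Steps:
n = 529/86 (n = -42320/(-6880 + 102*0) = -42320/(-6880 + 0) = -42320/(-6880) = -42320*(-1/6880) = 529/86 ≈ 6.1512)
(n + 33521)*(-28779 + 5773) = (529/86 + 33521)*(-28779 + 5773) = (2883335/86)*(-23006) = -33167002505/43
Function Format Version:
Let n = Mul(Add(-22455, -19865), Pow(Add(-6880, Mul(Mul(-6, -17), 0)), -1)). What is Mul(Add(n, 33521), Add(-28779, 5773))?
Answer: Rational(-33167002505, 43) ≈ -7.7133e+8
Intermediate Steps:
n = Rational(529, 86) (n = Mul(-42320, Pow(Add(-6880, Mul(102, 0)), -1)) = Mul(-42320, Pow(Add(-6880, 0), -1)) = Mul(-42320, Pow(-6880, -1)) = Mul(-42320, Rational(-1, 6880)) = Rational(529, 86) ≈ 6.1512)
Mul(Add(n, 33521), Add(-28779, 5773)) = Mul(Add(Rational(529, 86), 33521), Add(-28779, 5773)) = Mul(Rational(2883335, 86), -23006) = Rational(-33167002505, 43)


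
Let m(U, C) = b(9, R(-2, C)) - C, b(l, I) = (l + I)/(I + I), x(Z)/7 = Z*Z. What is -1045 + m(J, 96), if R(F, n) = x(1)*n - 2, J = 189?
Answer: -1528261/1340 ≈ -1140.5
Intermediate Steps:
x(Z) = 7*Z**2 (x(Z) = 7*(Z*Z) = 7*Z**2)
R(F, n) = -2 + 7*n (R(F, n) = (7*1**2)*n - 2 = (7*1)*n - 2 = 7*n - 2 = -2 + 7*n)
b(l, I) = (I + l)/(2*I) (b(l, I) = (I + l)/((2*I)) = (I + l)*(1/(2*I)) = (I + l)/(2*I))
m(U, C) = -C + (7 + 7*C)/(2*(-2 + 7*C)) (m(U, C) = ((-2 + 7*C) + 9)/(2*(-2 + 7*C)) - C = (7 + 7*C)/(2*(-2 + 7*C)) - C = -C + (7 + 7*C)/(2*(-2 + 7*C)))
-1045 + m(J, 96) = -1045 + (7 - 14*96**2 + 11*96)/(2*(-2 + 7*96)) = -1045 + (7 - 14*9216 + 1056)/(2*(-2 + 672)) = -1045 + (1/2)*(7 - 129024 + 1056)/670 = -1045 + (1/2)*(1/670)*(-127961) = -1045 - 127961/1340 = -1528261/1340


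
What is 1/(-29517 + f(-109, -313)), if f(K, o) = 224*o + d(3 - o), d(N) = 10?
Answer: -1/99619 ≈ -1.0038e-5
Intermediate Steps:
f(K, o) = 10 + 224*o (f(K, o) = 224*o + 10 = 10 + 224*o)
1/(-29517 + f(-109, -313)) = 1/(-29517 + (10 + 224*(-313))) = 1/(-29517 + (10 - 70112)) = 1/(-29517 - 70102) = 1/(-99619) = -1/99619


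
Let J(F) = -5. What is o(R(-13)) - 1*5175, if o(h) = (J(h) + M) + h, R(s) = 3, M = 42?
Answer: -5135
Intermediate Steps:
o(h) = 37 + h (o(h) = (-5 + 42) + h = 37 + h)
o(R(-13)) - 1*5175 = (37 + 3) - 1*5175 = 40 - 5175 = -5135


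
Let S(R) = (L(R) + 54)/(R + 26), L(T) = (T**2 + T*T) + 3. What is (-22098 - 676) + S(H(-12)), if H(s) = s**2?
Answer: -3830051/170 ≈ -22530.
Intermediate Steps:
L(T) = 3 + 2*T**2 (L(T) = (T**2 + T**2) + 3 = 2*T**2 + 3 = 3 + 2*T**2)
S(R) = (57 + 2*R**2)/(26 + R) (S(R) = ((3 + 2*R**2) + 54)/(R + 26) = (57 + 2*R**2)/(26 + R))
(-22098 - 676) + S(H(-12)) = (-22098 - 676) + (57 + 2*((-12)**2)**2)/(26 + (-12)**2) = -22774 + (57 + 2*144**2)/(26 + 144) = -22774 + (57 + 2*20736)/170 = -22774 + (57 + 41472)/170 = -22774 + (1/170)*41529 = -22774 + 41529/170 = -3830051/170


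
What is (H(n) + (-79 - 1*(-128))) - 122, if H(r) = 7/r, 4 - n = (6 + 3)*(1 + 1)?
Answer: -147/2 ≈ -73.500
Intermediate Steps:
n = -14 (n = 4 - (6 + 3)*(1 + 1) = 4 - 9*2 = 4 - 1*18 = 4 - 18 = -14)
(H(n) + (-79 - 1*(-128))) - 122 = (7/(-14) + (-79 - 1*(-128))) - 122 = (7*(-1/14) + (-79 + 128)) - 122 = (-½ + 49) - 122 = 97/2 - 122 = -147/2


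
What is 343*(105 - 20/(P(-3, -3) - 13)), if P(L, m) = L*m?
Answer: 37730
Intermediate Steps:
343*(105 - 20/(P(-3, -3) - 13)) = 343*(105 - 20/(-3*(-3) - 13)) = 343*(105 - 20/(9 - 13)) = 343*(105 - 20/(-4)) = 343*(105 - ¼*(-20)) = 343*(105 + 5) = 343*110 = 37730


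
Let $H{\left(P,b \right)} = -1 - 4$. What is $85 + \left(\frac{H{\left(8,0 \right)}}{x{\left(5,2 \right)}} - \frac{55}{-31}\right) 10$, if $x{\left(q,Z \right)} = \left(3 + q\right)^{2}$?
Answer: $\frac{101145}{992} \approx 101.96$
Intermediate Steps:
$H{\left(P,b \right)} = -5$
$85 + \left(\frac{H{\left(8,0 \right)}}{x{\left(5,2 \right)}} - \frac{55}{-31}\right) 10 = 85 + \left(- \frac{5}{\left(3 + 5\right)^{2}} - \frac{55}{-31}\right) 10 = 85 + \left(- \frac{5}{8^{2}} - - \frac{55}{31}\right) 10 = 85 + \left(- \frac{5}{64} + \frac{55}{31}\right) 10 = 85 + \frac{3365}{1984} \cdot 10 = 85 + \frac{16825}{992} = \frac{101145}{992}$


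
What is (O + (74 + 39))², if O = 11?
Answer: 15376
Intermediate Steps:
(O + (74 + 39))² = (11 + (74 + 39))² = (11 + 113)² = 124² = 15376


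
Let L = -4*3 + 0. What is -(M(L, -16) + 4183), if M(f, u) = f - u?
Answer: -4187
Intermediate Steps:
L = -12 (L = -12 + 0 = -12)
-(M(L, -16) + 4183) = -((-12 - 1*(-16)) + 4183) = -((-12 + 16) + 4183) = -(4 + 4183) = -1*4187 = -4187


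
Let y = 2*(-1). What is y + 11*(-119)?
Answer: -1311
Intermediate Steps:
y = -2
y + 11*(-119) = -2 + 11*(-119) = -2 - 1309 = -1311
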